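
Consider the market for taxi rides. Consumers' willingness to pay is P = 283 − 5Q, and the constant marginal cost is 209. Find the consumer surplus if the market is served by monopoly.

CS = 136.9

The monopolist equates marginal revenue to marginal cost: 283 − 10Q = 209, so Q = 7.4. From demand, P = 246.
CS = ½·(283 − 246)·7.4 = 136.9.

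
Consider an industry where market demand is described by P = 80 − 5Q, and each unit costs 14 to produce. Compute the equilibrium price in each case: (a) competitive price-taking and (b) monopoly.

Competitive firms price at marginal cost: P = 14, giving Q = 13.2.
The monopolist equates marginal revenue to marginal cost: 80 − 10Q = 14, so Q = 6.6. From demand, P = 47.

Competition: P = 14; Monopoly: P = 47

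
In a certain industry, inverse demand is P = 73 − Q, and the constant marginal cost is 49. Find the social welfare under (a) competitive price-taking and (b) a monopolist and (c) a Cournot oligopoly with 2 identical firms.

Competition: TS = 288; Monopoly: TS = 216; Cournot: TS = 256

Competitive firms price at marginal cost: P = 49, giving Q = 24.
CS = ½·(73 − 49)·24 = 288; PS = (49 − 49)·24 = 0; TS = 288.
Monopoly sets MR = MC: 73 − 2Q = 49 ⇒ Q = 12, P = 73 − 12 = 61.
CS = ½·(73 − 61)·12 = 72; PS = (61 − 49)·12 = 144; TS = 216.
In a 2-firm Cournot equilibrium, symmetry and the first-order condition give q = (73 − 49)/(3) = 8. So Q = 16 and P = 57.
CS = ½·(73 − 57)·16 = 128; PS = (57 − 49)·16 = 128; TS = 256.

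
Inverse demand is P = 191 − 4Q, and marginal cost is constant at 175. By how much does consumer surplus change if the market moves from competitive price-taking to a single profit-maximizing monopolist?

CS falls by 24

Perfect competition: P = MC = 175, so 191 − 4Q = 175 and Q = 4.
CS = ½·(191 − 175)·4 = 32.
The monopolist equates marginal revenue to marginal cost: 191 − 8Q = 175, so Q = 2. From demand, P = 183.
CS = ½·(191 − 183)·2 = 8.
Change in consumer surplus: 8 − 32 = −24.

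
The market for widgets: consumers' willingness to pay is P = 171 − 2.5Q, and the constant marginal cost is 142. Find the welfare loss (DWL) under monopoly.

Competitive firms price at marginal cost: P = 142, giving Q = 11.6.
Monopoly sets MR = MC: 171 − 5Q = 142 ⇒ Q = 5.8, P = 171 − 2.5·5.8 = 156.5.
DWL is the triangle between Q = 5.8 and Q = 11.6: ½·(11.6 − 5.8)·(156.5 − 142) = 42.05.

DWL = 42.05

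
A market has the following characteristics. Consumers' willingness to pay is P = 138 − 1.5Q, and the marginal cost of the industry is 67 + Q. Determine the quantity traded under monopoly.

Q = 17.75

Monopoly sets MR = MC: 138 − 3Q = 67 + Q ⇒ Q = 17.75, P = 138 − 1.5·17.75 = 111.375.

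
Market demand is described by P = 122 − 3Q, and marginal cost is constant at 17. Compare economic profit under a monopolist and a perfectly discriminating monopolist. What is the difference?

Monopoly sets MR = MC: 122 − 6Q = 17 ⇒ Q = 17.5, P = 122 − 3·17.5 = 69.5.
Profit = (69.5 − 17)·17.5 = 918.75.
With perfect price discrimination, output is the efficient level Q = 35 (where demand meets MC), but every buyer pays their willingness to pay: CS = 0 and PS = total surplus.
PS equals the full surplus area, 1837.5. Profit = 1837.5 = 1837.5.
Change in economic profit: 1837.5 − 918.75 = 918.75.

Economic profit rises by 918.75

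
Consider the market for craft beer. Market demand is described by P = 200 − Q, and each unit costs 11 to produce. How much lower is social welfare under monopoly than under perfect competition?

Social welfare falls by 4465.125

Perfect competition: P = MC = 11, so 200 − Q = 11 and Q = 189.
CS = ½·(200 − 11)·189 = 17860.5; PS = (11 − 11)·189 = 0; TS = 17860.5.
The monopolist equates marginal revenue to marginal cost: 200 − 2Q = 11, so Q = 94.5. From demand, P = 105.5.
CS = ½·(200 − 105.5)·94.5 = 4465.125; PS = (105.5 − 11)·94.5 = 8930.25; TS = 13395.375.
Change in social welfare: 13395.375 − 17860.5 = −4465.125.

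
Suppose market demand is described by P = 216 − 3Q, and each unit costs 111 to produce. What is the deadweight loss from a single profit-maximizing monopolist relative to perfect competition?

DWL = 459.375

Competitive firms price at marginal cost: P = 111, giving Q = 35.
Monopoly sets MR = MC: 216 − 6Q = 111 ⇒ Q = 17.5, P = 216 − 3·17.5 = 163.5.
DWL is the triangle between Q = 17.5 and Q = 35: ½·(35 − 17.5)·(163.5 − 111) = 459.375.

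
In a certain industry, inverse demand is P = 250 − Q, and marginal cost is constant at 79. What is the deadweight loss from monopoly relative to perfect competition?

Competitive firms price at marginal cost: P = 79, giving Q = 171.
The monopolist equates marginal revenue to marginal cost: 250 − 2Q = 79, so Q = 85.5. From demand, P = 164.5.
DWL is the triangle between Q = 85.5 and Q = 171: ½·(171 − 85.5)·(164.5 − 79) = 3655.125.

DWL = 3655.125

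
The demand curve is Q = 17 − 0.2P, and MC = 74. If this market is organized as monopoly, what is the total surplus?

Inverting demand: P = 85 − 5Q.
The monopolist equates marginal revenue to marginal cost: 85 − 10Q = 74, so Q = 1.1. From demand, P = 79.5.
CS = ½·(85 − 79.5)·1.1 = 3.025; PS = (79.5 − 74)·1.1 = 6.05; TS = 9.075.

TS = 9.075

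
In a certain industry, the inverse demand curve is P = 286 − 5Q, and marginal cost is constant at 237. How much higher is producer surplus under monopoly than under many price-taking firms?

Perfect competition: P = MC = 237, so 286 − 5Q = 237 and Q = 9.8.
PS = (237 − 237)·9.8 = 0.
Monopoly sets MR = MC: 286 − 10Q = 237 ⇒ Q = 4.9, P = 286 − 5·4.9 = 261.5.
PS = (261.5 − 237)·4.9 = 120.05.
Change in producer surplus: 120.05 − 0 = 120.05.

PS rises by 120.05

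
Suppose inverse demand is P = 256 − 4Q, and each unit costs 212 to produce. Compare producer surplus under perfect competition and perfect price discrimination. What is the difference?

Perfect competition: P = MC = 212, so 256 − 4Q = 212 and Q = 11.
PS = (212 − 212)·11 = 0.
With perfect price discrimination, output is the efficient level Q = 11 (where demand meets MC), but every buyer pays their willingness to pay: CS = 0 and PS = total surplus.
PS = ½·(256 − 212)·11 = 242.
Change in producer surplus: 242 − 0 = 242.

Producer surplus rises by 242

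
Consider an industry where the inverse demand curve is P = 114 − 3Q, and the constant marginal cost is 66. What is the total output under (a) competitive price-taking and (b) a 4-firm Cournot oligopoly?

Competition: Q = 16; Cournot: Q = 12.8

Under competition P = MC = 66, so Q = (114 − 66)/3 = 16.
With 4 symmetric Cournot firms, each firm's FOC gives 114 − 15q = 66, so q = 3.2, Q = 4·3.2 = 12.8, and P = 75.6.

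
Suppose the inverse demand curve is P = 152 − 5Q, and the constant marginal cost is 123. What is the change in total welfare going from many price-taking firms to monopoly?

Perfect competition: P = MC = 123, so 152 − 5Q = 123 and Q = 5.8.
CS = ½·(152 − 123)·5.8 = 84.1; PS = (123 − 123)·5.8 = 0; TS = 84.1.
A monopolist chooses Q where MR = MC. MR = 152 − 10Q; setting this equal to 123 gives Q = 2.9 and P = 137.5.
CS = ½·(152 − 137.5)·2.9 = 21.025; PS = (137.5 − 123)·2.9 = 42.05; TS = 63.075.
Change in total welfare: 63.075 − 84.1 = −21.025.

Total welfare falls by 21.025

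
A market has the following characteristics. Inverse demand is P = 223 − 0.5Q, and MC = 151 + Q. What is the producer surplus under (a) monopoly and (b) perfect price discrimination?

Monopoly: PS = 1296; Perfect PD: PS = 1728

Monopoly sets MR = MC: 223 − Q = 151 + Q ⇒ Q = 36, P = 223 − 0.5·36 = 205.
PS = P·Q − VC(Q) = 205·36 − (151·36 + ½·1·36²) = 1296.
With perfect price discrimination, output is the efficient level Q = 48 (where demand meets MC), but every buyer pays their willingness to pay: CS = 0 and PS = total surplus.
PS = ½·(223 − 151)·48 = 1728.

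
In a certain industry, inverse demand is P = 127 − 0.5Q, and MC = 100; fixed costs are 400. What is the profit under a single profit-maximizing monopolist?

Profit = −35.5

Monopoly sets MR = MC: 127 − Q = 100 ⇒ Q = 27, P = 127 − 0.5·27 = 113.5.
Profit = (113.5 − 100)·27 − 400 = −35.5.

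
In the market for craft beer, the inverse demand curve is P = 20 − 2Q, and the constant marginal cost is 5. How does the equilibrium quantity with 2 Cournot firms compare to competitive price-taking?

In a 2-firm Cournot equilibrium, symmetry and the first-order condition give q = (20 − 5)/(6) = 2.5. So Q = 5 and P = 10.
Perfect competition: P = MC = 5, so 20 − 2Q = 5 and Q = 7.5.

Cournot: Q = 5; Competition: Q = 7.5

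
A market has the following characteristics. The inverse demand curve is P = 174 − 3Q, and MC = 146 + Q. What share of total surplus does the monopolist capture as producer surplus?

The monopolist equates marginal revenue to marginal cost: 174 − 6Q = 146 + Q, so Q = 4. From demand, P = 162.
CS = ½·(174 − 162)·4 = 24.
PS = P·Q − VC(Q) = 162·4 − (146·4 + ½·1·4²) = 56.
Share captured = PS/TS = 56/80 = 0.7.

PS/TS = 0.7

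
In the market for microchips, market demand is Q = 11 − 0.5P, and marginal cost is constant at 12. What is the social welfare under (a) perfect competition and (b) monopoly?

Inverting demand: P = 22 − 2Q.
Competitive firms price at marginal cost: P = 12, giving Q = 5.
CS = ½·(22 − 12)·5 = 25; PS = (12 − 12)·5 = 0; TS = 25.
The monopolist equates marginal revenue to marginal cost: 22 − 4Q = 12, so Q = 2.5. From demand, P = 17.
CS = ½·(22 − 17)·2.5 = 6.25; PS = (17 − 12)·2.5 = 12.5; TS = 18.75.

Competition: TS = 25; Monopoly: TS = 18.75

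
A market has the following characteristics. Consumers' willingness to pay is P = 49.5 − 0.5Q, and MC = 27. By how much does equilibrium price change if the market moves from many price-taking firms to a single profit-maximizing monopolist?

Competitive firms price at marginal cost: P = 27, giving Q = 45.
A monopolist chooses Q where MR = MC. MR = 49.5 − Q; setting this equal to 27 gives Q = 22.5 and P = 38.25.
Change in equilibrium price: 38.25 − 27 = 11.25.

P rises by 11.25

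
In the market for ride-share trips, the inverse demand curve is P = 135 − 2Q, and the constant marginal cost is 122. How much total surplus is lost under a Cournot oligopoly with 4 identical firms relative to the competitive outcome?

DWL = 1.69

Under competition P = MC = 122, so Q = (135 − 122)/2 = 6.5.
With 4 symmetric Cournot firms, each firm's FOC gives 135 − 10q = 122, so q = 1.3, Q = 4·1.3 = 5.2, and P = 124.6.
DWL is the triangle between Q = 5.2 and Q = 6.5: ½·(6.5 − 5.2)·(124.6 − 122) = 1.69.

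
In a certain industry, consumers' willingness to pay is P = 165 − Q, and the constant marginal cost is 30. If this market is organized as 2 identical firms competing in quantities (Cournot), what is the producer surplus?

With 2 symmetric Cournot firms, each firm's FOC gives 165 − 3q = 30, so q = 45, Q = 2·45 = 90, and P = 75.
PS = (75 − 30)·90 = 4050.

PS = 4050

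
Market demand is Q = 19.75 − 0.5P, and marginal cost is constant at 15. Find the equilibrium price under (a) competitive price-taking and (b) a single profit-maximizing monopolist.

Competition: P = 15; Monopoly: P = 27.25

Inverting demand: P = 39.5 − 2Q.
Perfect competition: P = MC = 15, so 39.5 − 2Q = 15 and Q = 12.25.
A monopolist chooses Q where MR = MC. MR = 39.5 − 4Q; setting this equal to 15 gives Q = 6.125 and P = 27.25.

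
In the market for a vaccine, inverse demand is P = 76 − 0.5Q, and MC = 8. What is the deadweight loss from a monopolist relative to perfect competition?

Under competition P = MC = 8, so Q = (76 − 8)/0.5 = 136.
Monopoly sets MR = MC: 76 − Q = 8 ⇒ Q = 68, P = 76 − 0.5·68 = 42.
DWL is the triangle between Q = 68 and Q = 136: ½·(136 − 68)·(42 − 8) = 1156.

DWL = 1156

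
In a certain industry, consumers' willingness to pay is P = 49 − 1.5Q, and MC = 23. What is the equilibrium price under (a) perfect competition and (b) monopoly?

Competition: P = 23; Monopoly: P = 36

Perfect competition: P = MC = 23, so 49 − 1.5Q = 23 and Q = 52/3.
A monopolist chooses Q where MR = MC. MR = 49 − 3Q; setting this equal to 23 gives Q = 26/3 and P = 36.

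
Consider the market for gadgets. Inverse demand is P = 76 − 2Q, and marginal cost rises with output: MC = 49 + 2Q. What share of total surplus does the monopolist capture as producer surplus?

The monopolist equates marginal revenue to marginal cost: 76 − 4Q = 49 + 2Q, so Q = 4.5. From demand, P = 67.
CS = ½·(76 − 67)·4.5 = 20.25.
PS = P·Q − VC(Q) = 67·4.5 − (49·4.5 + ½·2·4.5²) = 60.75.
Share captured = PS/TS = 60.75/81 = 0.75.

PS/TS = 0.75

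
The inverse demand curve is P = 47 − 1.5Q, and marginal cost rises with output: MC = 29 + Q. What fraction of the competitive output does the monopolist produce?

Q_m/Q_c = 0.625

A monopolist chooses Q where MR = MC. MR = 47 − 3Q; setting this equal to 29 + Q gives Q = 4.5 and P = 40.25.
Competitive equilibrium sets price equal to marginal cost: 47 − 1.5Q = 29 + Q, so Q = 7.2 and P = 36.2.
Ratio Q_m/Q_c = 4.5/7.2 = 0.625.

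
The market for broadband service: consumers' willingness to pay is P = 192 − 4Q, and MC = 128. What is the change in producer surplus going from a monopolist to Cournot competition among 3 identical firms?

Producer surplus falls by 64

Monopoly sets MR = MC: 192 − 8Q = 128 ⇒ Q = 8, P = 192 − 4·8 = 160.
PS = (160 − 128)·8 = 256.
Cournot with 3 identical firms: the symmetric best-response condition is 192 − 16q = 128. Each firm produces q = 4, total output Q = 12, price P = 144.
PS = (144 − 128)·12 = 192.
Change in producer surplus: 192 − 256 = −64.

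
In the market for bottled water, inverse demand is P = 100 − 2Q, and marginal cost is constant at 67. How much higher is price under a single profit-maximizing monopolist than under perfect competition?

Perfect competition: P = MC = 67, so 100 − 2Q = 67 and Q = 16.5.
The monopolist equates marginal revenue to marginal cost: 100 − 4Q = 67, so Q = 8.25. From demand, P = 83.5.
Change in price: 83.5 − 67 = 16.5.

P rises by 16.5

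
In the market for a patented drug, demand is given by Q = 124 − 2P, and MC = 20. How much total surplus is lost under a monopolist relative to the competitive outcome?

DWL = 441

Inverting demand: P = 62 − 0.5Q.
Perfect competition: P = MC = 20, so 62 − 0.5Q = 20 and Q = 84.
Monopoly sets MR = MC: 62 − Q = 20 ⇒ Q = 42, P = 62 − 0.5·42 = 41.
DWL is the triangle between Q = 42 and Q = 84: ½·(84 − 42)·(41 − 20) = 441.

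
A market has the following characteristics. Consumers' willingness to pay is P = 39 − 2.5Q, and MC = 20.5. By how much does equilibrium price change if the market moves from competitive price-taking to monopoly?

Equilibrium price rises by 9.25

Under competition P = MC = 20.5, so Q = (39 − 20.5)/2.5 = 7.4.
A monopolist chooses Q where MR = MC. MR = 39 − 5Q; setting this equal to 20.5 gives Q = 3.7 and P = 29.75.
Change in equilibrium price: 29.75 − 20.5 = 9.25.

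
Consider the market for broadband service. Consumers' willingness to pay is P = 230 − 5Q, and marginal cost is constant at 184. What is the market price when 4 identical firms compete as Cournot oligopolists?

P = 193.2

In a 4-firm Cournot equilibrium, symmetry and the first-order condition give q = (230 − 184)/(25) = 1.84. So Q = 7.36 and P = 193.2.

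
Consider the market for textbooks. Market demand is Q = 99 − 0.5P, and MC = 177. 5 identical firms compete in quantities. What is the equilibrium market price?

P = 180.5

Inverting demand: P = 198 − 2Q.
With 5 symmetric Cournot firms, each firm's FOC gives 198 − 12q = 177, so q = 1.75, Q = 5·1.75 = 8.75, and P = 180.5.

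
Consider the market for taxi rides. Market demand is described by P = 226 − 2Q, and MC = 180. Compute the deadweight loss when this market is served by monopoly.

DWL = 132.25

Perfect competition: P = MC = 180, so 226 − 2Q = 180 and Q = 23.
A monopolist chooses Q where MR = MC. MR = 226 − 4Q; setting this equal to 180 gives Q = 11.5 and P = 203.
DWL is the triangle between Q = 11.5 and Q = 23: ½·(23 − 11.5)·(203 − 180) = 132.25.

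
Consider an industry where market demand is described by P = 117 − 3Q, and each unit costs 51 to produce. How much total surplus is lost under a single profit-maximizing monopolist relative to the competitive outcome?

DWL = 181.5

Perfect competition: P = MC = 51, so 117 − 3Q = 51 and Q = 22.
Monopoly sets MR = MC: 117 − 6Q = 51 ⇒ Q = 11, P = 117 − 3·11 = 84.
DWL is the triangle between Q = 11 and Q = 22: ½·(22 − 11)·(84 − 51) = 181.5.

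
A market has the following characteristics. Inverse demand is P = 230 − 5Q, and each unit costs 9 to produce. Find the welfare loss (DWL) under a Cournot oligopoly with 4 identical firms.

Perfect competition: P = MC = 9, so 230 − 5Q = 9 and Q = 44.2.
In a 4-firm Cournot equilibrium, symmetry and the first-order condition give q = (230 − 9)/(25) = 8.84. So Q = 35.36 and P = 53.2.
DWL is the triangle between Q = 35.36 and Q = 44.2: ½·(44.2 − 35.36)·(53.2 − 9) = 195.364.

DWL = 195.364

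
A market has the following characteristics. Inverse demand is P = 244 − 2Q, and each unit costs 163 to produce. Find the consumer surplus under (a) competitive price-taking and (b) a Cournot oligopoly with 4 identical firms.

Competition: CS = 1640.25; Cournot: CS = 1049.76

Competitive firms price at marginal cost: P = 163, giving Q = 40.5.
CS = ½·(244 − 163)·40.5 = 1640.25.
In a 4-firm Cournot equilibrium, symmetry and the first-order condition give q = (244 − 163)/(10) = 8.1. So Q = 32.4 and P = 179.2.
CS = ½·(244 − 179.2)·32.4 = 1049.76.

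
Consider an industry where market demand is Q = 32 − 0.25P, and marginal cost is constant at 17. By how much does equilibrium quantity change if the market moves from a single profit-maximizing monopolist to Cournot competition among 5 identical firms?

Q rises by 9.25

Inverting demand: P = 128 − 4Q.
Monopoly sets MR = MC: 128 − 8Q = 17 ⇒ Q = 13.875, P = 128 − 4·13.875 = 72.5.
With 5 symmetric Cournot firms, each firm's FOC gives 128 − 24q = 17, so q = 4.625, Q = 5·4.625 = 23.125, and P = 35.5.
Change in equilibrium quantity: 23.125 − 13.875 = 9.25.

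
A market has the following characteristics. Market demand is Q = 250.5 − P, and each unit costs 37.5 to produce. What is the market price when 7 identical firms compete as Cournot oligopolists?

P = 64.125

Inverting demand: P = 250.5 − Q.
With 7 symmetric Cournot firms, each firm's FOC gives 250.5 − 8q = 37.5, so q = 26.625, Q = 7·26.625 = 186.375, and P = 64.125.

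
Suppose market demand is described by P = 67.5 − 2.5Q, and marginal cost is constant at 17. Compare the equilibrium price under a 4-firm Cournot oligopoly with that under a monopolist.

Cournot with 4 identical firms: the symmetric best-response condition is 67.5 − 12.5q = 17. Each firm produces q = 4.04, total output Q = 16.16, price P = 27.1.
A monopolist chooses Q where MR = MC. MR = 67.5 − 5Q; setting this equal to 17 gives Q = 10.1 and P = 42.25.

Cournot: P = 27.1; Monopoly: P = 42.25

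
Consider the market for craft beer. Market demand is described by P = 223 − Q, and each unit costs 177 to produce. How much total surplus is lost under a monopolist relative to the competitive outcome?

DWL = 264.5

Perfect competition: P = MC = 177, so 223 − Q = 177 and Q = 46.
The monopolist equates marginal revenue to marginal cost: 223 − 2Q = 177, so Q = 23. From demand, P = 200.
DWL is the triangle between Q = 23 and Q = 46: ½·(46 − 23)·(200 − 177) = 264.5.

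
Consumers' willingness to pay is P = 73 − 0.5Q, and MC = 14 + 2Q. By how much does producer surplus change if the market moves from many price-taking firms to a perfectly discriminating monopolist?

PS rises by 139.24

Competitive equilibrium sets price equal to marginal cost: 73 − 0.5Q = 14 + 2Q, so Q = 23.6 and P = 61.2.
PS = P·Q − VC(Q) = 61.2·23.6 − (14·23.6 + ½·2·23.6²) = 556.96.
A perfectly discriminating monopolist sells every unit with P(Q) ≥ MC(Q), so output equals the competitive quantity Q = 23.6. Each buyer pays their reservation price, so CS = 0 and the firm captures all surplus.
PS = ½·(73 − 14)·23.6 = 696.2.
Change in producer surplus: 696.2 − 556.96 = 139.24.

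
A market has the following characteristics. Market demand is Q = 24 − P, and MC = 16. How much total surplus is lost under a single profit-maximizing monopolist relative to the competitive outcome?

Inverting demand: P = 24 − Q.
Perfect competition: P = MC = 16, so 24 − Q = 16 and Q = 8.
A monopolist chooses Q where MR = MC. MR = 24 − 2Q; setting this equal to 16 gives Q = 4 and P = 20.
DWL is the triangle between Q = 4 and Q = 8: ½·(8 − 4)·(20 − 16) = 8.

DWL = 8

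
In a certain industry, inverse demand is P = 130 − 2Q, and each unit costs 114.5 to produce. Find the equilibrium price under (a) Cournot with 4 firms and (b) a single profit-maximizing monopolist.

Cournot: P = 117.6; Monopoly: P = 122.25

Cournot with 4 identical firms: the symmetric best-response condition is 130 − 10q = 114.5. Each firm produces q = 1.55, total output Q = 6.2, price P = 117.6.
The monopolist equates marginal revenue to marginal cost: 130 − 4Q = 114.5, so Q = 3.875. From demand, P = 122.25.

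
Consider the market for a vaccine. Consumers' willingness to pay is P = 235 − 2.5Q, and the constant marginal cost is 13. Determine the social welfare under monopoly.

Monopoly sets MR = MC: 235 − 5Q = 13 ⇒ Q = 44.4, P = 235 − 2.5·44.4 = 124.
CS = ½·(235 − 124)·44.4 = 2464.2; PS = (124 − 13)·44.4 = 4928.4; TS = 7392.6.

TS = 7392.6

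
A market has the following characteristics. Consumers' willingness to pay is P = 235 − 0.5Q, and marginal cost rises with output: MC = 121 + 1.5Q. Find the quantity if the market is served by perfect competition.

Q = 57

Competitive equilibrium sets price equal to marginal cost: 235 − 0.5Q = 121 + 1.5Q, so Q = 57 and P = 206.5.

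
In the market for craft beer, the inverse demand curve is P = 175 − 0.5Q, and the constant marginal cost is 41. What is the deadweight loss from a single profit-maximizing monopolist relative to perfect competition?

Perfect competition: P = MC = 41, so 175 − 0.5Q = 41 and Q = 268.
A monopolist chooses Q where MR = MC. MR = 175 − Q; setting this equal to 41 gives Q = 134 and P = 108.
DWL is the triangle between Q = 134 and Q = 268: ½·(268 − 134)·(108 − 41) = 4489.

DWL = 4489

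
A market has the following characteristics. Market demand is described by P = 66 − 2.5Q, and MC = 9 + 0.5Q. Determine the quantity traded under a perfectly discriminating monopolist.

Q = 19

A perfectly discriminating monopolist sells every unit with P(Q) ≥ MC(Q), so output equals the competitive quantity Q = 19. Each buyer pays their reservation price, so CS = 0 and the firm captures all surplus.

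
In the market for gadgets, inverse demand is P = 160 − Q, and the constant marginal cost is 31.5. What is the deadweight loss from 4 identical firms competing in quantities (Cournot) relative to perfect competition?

DWL = 330.245

Competitive firms price at marginal cost: P = 31.5, giving Q = 128.5.
In a 4-firm Cournot equilibrium, symmetry and the first-order condition give q = (160 − 31.5)/(5) = 25.7. So Q = 102.8 and P = 57.2.
DWL is the triangle between Q = 102.8 and Q = 128.5: ½·(128.5 − 102.8)·(57.2 − 31.5) = 330.245.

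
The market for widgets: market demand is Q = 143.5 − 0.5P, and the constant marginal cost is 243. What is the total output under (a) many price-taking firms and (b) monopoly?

Competition: Q = 22; Monopoly: Q = 11

Inverting demand: P = 287 − 2Q.
Under competition P = MC = 243, so Q = (287 − 243)/2 = 22.
Monopoly sets MR = MC: 287 − 4Q = 243 ⇒ Q = 11, P = 287 − 2·11 = 265.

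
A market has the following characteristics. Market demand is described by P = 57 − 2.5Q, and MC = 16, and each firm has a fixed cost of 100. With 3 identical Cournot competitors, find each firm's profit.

π_i = −57.975

Cournot with 3 identical firms: the symmetric best-response condition is 57 − 10q = 16. Each firm produces q = 4.1, total output Q = 12.3, price P = 26.25.
Each firm's profit = (26.25 − 16)·4.1 − 100 = −57.975.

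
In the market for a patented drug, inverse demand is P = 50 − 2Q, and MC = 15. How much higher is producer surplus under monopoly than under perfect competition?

PS rises by 153.125

Competitive firms price at marginal cost: P = 15, giving Q = 17.5.
PS = (15 − 15)·17.5 = 0.
The monopolist equates marginal revenue to marginal cost: 50 − 4Q = 15, so Q = 8.75. From demand, P = 32.5.
PS = (32.5 − 15)·8.75 = 153.125.
Change in producer surplus: 153.125 − 0 = 153.125.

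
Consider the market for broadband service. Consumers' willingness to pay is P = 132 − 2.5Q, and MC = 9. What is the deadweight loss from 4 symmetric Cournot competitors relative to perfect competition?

DWL = 121.032

Perfect competition: P = MC = 9, so 132 − 2.5Q = 9 and Q = 49.2.
Cournot with 4 identical firms: the symmetric best-response condition is 132 − 12.5q = 9. Each firm produces q = 9.84, total output Q = 39.36, price P = 33.6.
DWL is the triangle between Q = 39.36 and Q = 49.2: ½·(49.2 − 39.36)·(33.6 − 9) = 121.032.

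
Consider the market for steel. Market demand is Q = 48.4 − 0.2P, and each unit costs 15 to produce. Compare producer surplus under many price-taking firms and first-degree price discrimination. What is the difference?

Producer surplus rises by 5152.9

Inverting demand: P = 242 − 5Q.
Competitive firms price at marginal cost: P = 15, giving Q = 45.4.
PS = (15 − 15)·45.4 = 0.
With perfect price discrimination, output is the efficient level Q = 45.4 (where demand meets MC), but every buyer pays their willingness to pay: CS = 0 and PS = total surplus.
PS = ½·(242 − 15)·45.4 = 5152.9.
Change in producer surplus: 5152.9 − 0 = 5152.9.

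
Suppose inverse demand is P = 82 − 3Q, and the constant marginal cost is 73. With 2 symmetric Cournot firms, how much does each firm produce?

With 2 symmetric Cournot firms, each firm's FOC gives 82 − 9q = 73, so q = 1, Q = 2·1 = 2, and P = 76.

q_i = 1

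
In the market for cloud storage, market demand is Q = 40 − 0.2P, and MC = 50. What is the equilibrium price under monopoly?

P = 125

Inverting demand: P = 200 − 5Q.
The monopolist equates marginal revenue to marginal cost: 200 − 10Q = 50, so Q = 15. From demand, P = 125.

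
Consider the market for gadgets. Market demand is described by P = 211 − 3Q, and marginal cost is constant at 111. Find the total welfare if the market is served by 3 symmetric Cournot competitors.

TS = 1562.5

With 3 symmetric Cournot firms, each firm's FOC gives 211 − 12q = 111, so q = 25/3, Q = 3·25/3 = 25, and P = 136.
CS = ½·(211 − 136)·25 = 937.5; PS = (136 − 111)·25 = 625; TS = 1562.5.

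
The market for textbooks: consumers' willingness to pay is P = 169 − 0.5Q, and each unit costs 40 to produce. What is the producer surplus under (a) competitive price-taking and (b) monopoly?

Competition: PS = 0; Monopoly: PS = 8320.5

Under competition P = MC = 40, so Q = (169 − 40)/0.5 = 258.
PS = (40 − 40)·258 = 0.
A monopolist chooses Q where MR = MC. MR = 169 − Q; setting this equal to 40 gives Q = 129 and P = 104.5.
PS = (104.5 − 40)·129 = 8320.5.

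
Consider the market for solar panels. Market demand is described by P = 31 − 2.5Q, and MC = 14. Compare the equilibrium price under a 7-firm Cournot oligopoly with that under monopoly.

Cournot: P = 16.125; Monopoly: P = 22.5

Cournot with 7 identical firms: the symmetric best-response condition is 31 − 20q = 14. Each firm produces q = 0.85, total output Q = 5.95, price P = 16.125.
Monopoly sets MR = MC: 31 − 5Q = 14 ⇒ Q = 3.4, P = 31 − 2.5·3.4 = 22.5.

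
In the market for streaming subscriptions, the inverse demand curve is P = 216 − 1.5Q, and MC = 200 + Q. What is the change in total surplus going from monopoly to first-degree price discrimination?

Total surplus rises by 7.2

A monopolist chooses Q where MR = MC. MR = 216 − 3Q; setting this equal to 200 + Q gives Q = 4 and P = 210.
CS = ½·(216 − 210)·4 = 12; PS = (210·4 − 200·4 − ½·1·4²) = 32; TS = 44.
A perfectly discriminating monopolist sells every unit with P(Q) ≥ MC(Q), so output equals the competitive quantity Q = 6.4. Each buyer pays their reservation price, so CS = 0 and the firm captures all surplus.
TS = 51.2 (equal to competitive TS).
Change in total surplus: 51.2 − 44 = 7.2.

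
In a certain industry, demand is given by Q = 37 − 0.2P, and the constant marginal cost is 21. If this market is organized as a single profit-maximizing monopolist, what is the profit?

Profit = 1344.8

Inverting demand: P = 185 − 5Q.
Monopoly sets MR = MC: 185 − 10Q = 21 ⇒ Q = 16.4, P = 185 − 5·16.4 = 103.
Profit = (103 − 21)·16.4 = 1344.8.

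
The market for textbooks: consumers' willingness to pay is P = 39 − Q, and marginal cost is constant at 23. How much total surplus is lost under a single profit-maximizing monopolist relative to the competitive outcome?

Perfect competition: P = MC = 23, so 39 − Q = 23 and Q = 16.
A monopolist chooses Q where MR = MC. MR = 39 − 2Q; setting this equal to 23 gives Q = 8 and P = 31.
DWL is the triangle between Q = 8 and Q = 16: ½·(16 − 8)·(31 − 23) = 32.

DWL = 32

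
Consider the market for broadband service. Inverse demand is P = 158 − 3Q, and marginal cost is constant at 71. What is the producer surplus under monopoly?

The monopolist equates marginal revenue to marginal cost: 158 − 6Q = 71, so Q = 14.5. From demand, P = 114.5.
PS = (114.5 − 71)·14.5 = 630.75.

PS = 630.75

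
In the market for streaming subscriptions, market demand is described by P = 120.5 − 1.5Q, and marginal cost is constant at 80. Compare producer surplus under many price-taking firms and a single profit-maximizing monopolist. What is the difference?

Producer surplus rises by 273.375

Competitive firms price at marginal cost: P = 80, giving Q = 27.
PS = (80 − 80)·27 = 0.
The monopolist equates marginal revenue to marginal cost: 120.5 − 3Q = 80, so Q = 13.5. From demand, P = 100.25.
PS = (100.25 − 80)·13.5 = 273.375.
Change in producer surplus: 273.375 − 0 = 273.375.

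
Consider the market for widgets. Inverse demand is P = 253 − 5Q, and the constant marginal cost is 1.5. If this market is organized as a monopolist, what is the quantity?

The monopolist equates marginal revenue to marginal cost: 253 − 10Q = 1.5, so Q = 25.15. From demand, P = 127.25.

Q = 25.15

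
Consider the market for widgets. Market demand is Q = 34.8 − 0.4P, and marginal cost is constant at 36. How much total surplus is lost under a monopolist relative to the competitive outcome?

DWL = 130.05

Inverting demand: P = 87 − 2.5Q.
Perfect competition: P = MC = 36, so 87 − 2.5Q = 36 and Q = 20.4.
Monopoly sets MR = MC: 87 − 5Q = 36 ⇒ Q = 10.2, P = 87 − 2.5·10.2 = 61.5.
DWL is the triangle between Q = 10.2 and Q = 20.4: ½·(20.4 − 10.2)·(61.5 − 36) = 130.05.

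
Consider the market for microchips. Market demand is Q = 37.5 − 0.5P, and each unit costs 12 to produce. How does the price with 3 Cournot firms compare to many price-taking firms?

Cournot: P = 27.75; Competition: P = 12

Inverting demand: P = 75 − 2Q.
In a 3-firm Cournot equilibrium, symmetry and the first-order condition give q = (75 − 12)/(8) = 7.875. So Q = 23.625 and P = 27.75.
Perfect competition: P = MC = 12, so 75 − 2Q = 12 and Q = 31.5.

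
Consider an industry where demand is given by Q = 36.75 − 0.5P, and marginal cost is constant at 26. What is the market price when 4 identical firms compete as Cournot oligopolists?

Inverting demand: P = 73.5 − 2Q.
Cournot with 4 identical firms: the symmetric best-response condition is 73.5 − 10q = 26. Each firm produces q = 4.75, total output Q = 19, price P = 35.5.

P = 35.5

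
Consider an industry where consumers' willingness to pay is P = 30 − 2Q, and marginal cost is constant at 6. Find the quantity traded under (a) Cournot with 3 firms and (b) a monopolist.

Cournot with 3 identical firms: the symmetric best-response condition is 30 − 8q = 6. Each firm produces q = 3, total output Q = 9, price P = 12.
Monopoly sets MR = MC: 30 − 4Q = 6 ⇒ Q = 6, P = 30 − 2·6 = 18.

Cournot: Q = 9; Monopoly: Q = 6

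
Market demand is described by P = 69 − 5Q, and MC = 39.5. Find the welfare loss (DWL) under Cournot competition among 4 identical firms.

Competitive firms price at marginal cost: P = 39.5, giving Q = 5.9.
Cournot with 4 identical firms: the symmetric best-response condition is 69 − 25q = 39.5. Each firm produces q = 1.18, total output Q = 4.72, price P = 45.4.
DWL is the triangle between Q = 4.72 and Q = 5.9: ½·(5.9 − 4.72)·(45.4 − 39.5) = 3.481.

DWL = 3.481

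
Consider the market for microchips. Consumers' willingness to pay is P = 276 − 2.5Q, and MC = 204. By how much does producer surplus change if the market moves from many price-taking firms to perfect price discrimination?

Under competition P = MC = 204, so Q = (276 − 204)/2.5 = 28.8.
PS = (204 − 204)·28.8 = 0.
Under first-degree price discrimination the firm charges each unit its demand price and produces up to where P = MC, i.e. Q = 28.8. Consumer surplus is zero; producer surplus equals total surplus.
PS = ½·(276 − 204)·28.8 = 1036.8.
Change in producer surplus: 1036.8 − 0 = 1036.8.

PS rises by 1036.8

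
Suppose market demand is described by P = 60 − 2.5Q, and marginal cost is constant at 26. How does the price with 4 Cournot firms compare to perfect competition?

With 4 symmetric Cournot firms, each firm's FOC gives 60 − 12.5q = 26, so q = 2.72, Q = 4·2.72 = 10.88, and P = 32.8.
Perfect competition: P = MC = 26, so 60 − 2.5Q = 26 and Q = 13.6.

Cournot: P = 32.8; Competition: P = 26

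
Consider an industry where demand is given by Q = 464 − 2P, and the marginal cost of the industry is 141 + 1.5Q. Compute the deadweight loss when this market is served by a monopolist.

DWL = 82.81

Inverting demand: P = 232 − 0.5Q.
Competitive equilibrium sets price equal to marginal cost: 232 − 0.5Q = 141 + 1.5Q, so Q = 45.5 and P = 209.25.
Monopoly sets MR = MC: 232 − Q = 141 + 1.5Q ⇒ Q = 36.4, P = 232 − 0.5·36.4 = 213.8.
CS = ½·(232 − 209.25)·45.5 = 8281/16; PS = (209.25·45.5 − 141·45.5 − ½·1.5·45.5²) = 24843/16; TS = 2070.25.
CS = ½·(232 − 213.8)·36.4 = 331.24; PS = (213.8·36.4 − 141·36.4 − ½·1.5·36.4²) = 1656.2; TS = 1987.44.
DWL = 2070.25 − 1987.44 = 82.81.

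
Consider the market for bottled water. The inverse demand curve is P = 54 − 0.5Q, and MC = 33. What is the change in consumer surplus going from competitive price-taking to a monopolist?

Consumer surplus falls by 330.75

Competitive firms price at marginal cost: P = 33, giving Q = 42.
CS = ½·(54 − 33)·42 = 441.
A monopolist chooses Q where MR = MC. MR = 54 − Q; setting this equal to 33 gives Q = 21 and P = 43.5.
CS = ½·(54 − 43.5)·21 = 110.25.
Change in consumer surplus: 110.25 − 441 = −330.75.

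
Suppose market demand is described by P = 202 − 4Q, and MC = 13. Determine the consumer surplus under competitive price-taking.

CS = 4465.125

Under competition P = MC = 13, so Q = (202 − 13)/4 = 47.25.
CS = ½·(202 − 13)·47.25 = 4465.125.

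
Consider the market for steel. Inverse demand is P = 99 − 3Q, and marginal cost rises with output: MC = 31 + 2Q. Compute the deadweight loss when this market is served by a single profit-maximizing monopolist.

DWL = 65.025

Under competition P = MC: 99 − 3Q = 31 + 2Q ⇒ Q = 13.6, P = 58.2.
Monopoly sets MR = MC: 99 − 6Q = 31 + 2Q ⇒ Q = 8.5, P = 99 − 3·8.5 = 73.5.
CS = ½·(99 − 58.2)·13.6 = 277.44; PS = (58.2·13.6 − 31·13.6 − ½·2·13.6²) = 184.96; TS = 462.4.
CS = ½·(99 − 73.5)·8.5 = 108.375; PS = (73.5·8.5 − 31·8.5 − ½·2·8.5²) = 289; TS = 397.375.
DWL = 462.4 − 397.375 = 65.025.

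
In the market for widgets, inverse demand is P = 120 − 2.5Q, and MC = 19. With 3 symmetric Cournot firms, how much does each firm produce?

q_i = 10.1

With 3 symmetric Cournot firms, each firm's FOC gives 120 − 10q = 19, so q = 10.1, Q = 3·10.1 = 30.3, and P = 44.25.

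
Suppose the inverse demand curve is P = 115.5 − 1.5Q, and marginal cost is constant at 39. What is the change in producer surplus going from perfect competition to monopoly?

Producer surplus rises by 975.375

Competitive firms price at marginal cost: P = 39, giving Q = 51.
PS = (39 − 39)·51 = 0.
Monopoly sets MR = MC: 115.5 − 3Q = 39 ⇒ Q = 25.5, P = 115.5 − 1.5·25.5 = 77.25.
PS = (77.25 − 39)·25.5 = 975.375.
Change in producer surplus: 975.375 − 0 = 975.375.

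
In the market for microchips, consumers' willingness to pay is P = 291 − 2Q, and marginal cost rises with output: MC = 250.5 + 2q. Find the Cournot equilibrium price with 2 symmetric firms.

With 2 symmetric Cournot firms, each firm's FOC gives 291 − 6q = 250.5 + 2q, so q = 81/16, Q = 2·81/16 = 10.125, and P = 270.75.

P = 270.75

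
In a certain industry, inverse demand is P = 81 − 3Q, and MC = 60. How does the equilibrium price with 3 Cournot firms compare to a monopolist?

Cournot: P = 65.25; Monopoly: P = 70.5

With 3 symmetric Cournot firms, each firm's FOC gives 81 − 12q = 60, so q = 1.75, Q = 3·1.75 = 5.25, and P = 65.25.
Monopoly sets MR = MC: 81 − 6Q = 60 ⇒ Q = 3.5, P = 81 − 3·3.5 = 70.5.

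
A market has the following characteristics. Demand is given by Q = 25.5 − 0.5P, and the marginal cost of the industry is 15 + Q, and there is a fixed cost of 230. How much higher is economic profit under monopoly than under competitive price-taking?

Inverting demand: P = 51 − 2Q.
Competitive equilibrium sets price equal to marginal cost: 51 − 2Q = 15 + Q, so Q = 12 and P = 27.
Profit = 27·12 − (15·12 + ½·1·12²) − 230 = −158.
The monopolist equates marginal revenue to marginal cost: 51 − 4Q = 15 + Q, so Q = 7.2. From demand, P = 36.6.
Profit = 36.6·7.2 − (15·7.2 + ½·1·7.2²) − 230 = −100.4.
Change in economic profit: −100.4 − −158 = 57.6.

π rises by 57.6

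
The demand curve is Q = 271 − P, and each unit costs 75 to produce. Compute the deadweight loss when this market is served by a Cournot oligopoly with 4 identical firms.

DWL = 768.32

Inverting demand: P = 271 − Q.
Perfect competition: P = MC = 75, so 271 − Q = 75 and Q = 196.
Cournot with 4 identical firms: the symmetric best-response condition is 271 − 5q = 75. Each firm produces q = 39.2, total output Q = 156.8, price P = 114.2.
DWL is the triangle between Q = 156.8 and Q = 196: ½·(196 − 156.8)·(114.2 − 75) = 768.32.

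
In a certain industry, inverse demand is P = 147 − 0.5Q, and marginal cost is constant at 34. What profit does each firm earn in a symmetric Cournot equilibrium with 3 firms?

π_i = 1596.125

Cournot with 3 identical firms: the symmetric best-response condition is 147 − 2q = 34. Each firm produces q = 56.5, total output Q = 169.5, price P = 62.25.
Each firm's profit = (62.25 − 34)·56.5 = 1596.125.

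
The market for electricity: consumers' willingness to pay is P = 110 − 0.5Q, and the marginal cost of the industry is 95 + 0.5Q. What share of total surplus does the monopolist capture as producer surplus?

Monopoly sets MR = MC: 110 − Q = 95 + 0.5Q ⇒ Q = 10, P = 110 − 0.5·10 = 105.
CS = ½·(110 − 105)·10 = 25.
PS = P·Q − VC(Q) = 105·10 − (95·10 + ½·0.5·10²) = 75.
Share captured = PS/TS = 75/100 = 0.75.

PS/TS = 0.75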